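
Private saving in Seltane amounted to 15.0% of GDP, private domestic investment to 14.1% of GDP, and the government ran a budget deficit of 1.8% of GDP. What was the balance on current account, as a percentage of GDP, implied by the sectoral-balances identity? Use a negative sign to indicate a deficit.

-0.9

By the sectoral-balances identity, CA = (S_private - I) + (T - G).
Private balance = 15.0 - 14.1 = 0.9
Government balance (T - G) = -1.8
CA = 0.9 + (-1.8) = -0.9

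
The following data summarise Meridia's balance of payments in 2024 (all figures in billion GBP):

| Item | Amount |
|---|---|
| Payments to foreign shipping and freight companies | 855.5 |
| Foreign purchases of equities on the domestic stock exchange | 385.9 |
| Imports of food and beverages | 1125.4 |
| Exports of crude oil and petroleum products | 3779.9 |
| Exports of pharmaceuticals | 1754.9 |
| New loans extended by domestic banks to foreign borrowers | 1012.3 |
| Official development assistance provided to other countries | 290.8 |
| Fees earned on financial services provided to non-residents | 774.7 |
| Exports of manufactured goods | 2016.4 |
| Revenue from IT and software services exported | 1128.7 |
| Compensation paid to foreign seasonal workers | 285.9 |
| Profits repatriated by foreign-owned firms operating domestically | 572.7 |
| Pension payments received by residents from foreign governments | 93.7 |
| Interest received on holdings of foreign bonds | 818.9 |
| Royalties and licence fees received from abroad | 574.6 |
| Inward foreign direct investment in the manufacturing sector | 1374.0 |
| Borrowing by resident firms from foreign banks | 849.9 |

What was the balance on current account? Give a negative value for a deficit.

Goods: 3779.9 - 1125.4 + 1754.9 + 2016.4 = 6425.8
Services: 1128.7 + 574.6 + 774.7 - 855.5 = 1622.5
Primary income: -285.9 - 572.7 + 818.9 = -39.7
Secondary income: 93.7 - 290.8 = -197.1
Current account = 6425.8 + 1622.5 + (-39.7) + (-197.1) = 7811.5
(Excluded from the current account — financial account: foreign purchases of equities on the domestic stock exchange 385.9, new loans extended by domestic banks to foreign borrowers 1012.3, inward foreign direct investment in the manufacturing sector 1374.0, borrowing by resident firms from foreign banks 849.9.)

7811.5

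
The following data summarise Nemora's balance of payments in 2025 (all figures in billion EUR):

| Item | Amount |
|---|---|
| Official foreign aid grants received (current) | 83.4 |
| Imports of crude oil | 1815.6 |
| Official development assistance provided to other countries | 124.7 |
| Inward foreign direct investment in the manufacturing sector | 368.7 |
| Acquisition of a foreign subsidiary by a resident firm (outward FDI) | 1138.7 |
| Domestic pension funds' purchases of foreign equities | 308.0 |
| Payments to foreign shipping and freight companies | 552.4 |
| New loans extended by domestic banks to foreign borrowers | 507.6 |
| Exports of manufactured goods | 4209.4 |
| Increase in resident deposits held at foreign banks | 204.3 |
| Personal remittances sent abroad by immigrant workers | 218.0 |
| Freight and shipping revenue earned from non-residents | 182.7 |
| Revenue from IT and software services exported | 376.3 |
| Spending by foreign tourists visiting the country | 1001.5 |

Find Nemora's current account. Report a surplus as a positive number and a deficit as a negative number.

3142.6

Goods: -1815.6 + 4209.4 = 2393.8
Services: 182.7 + 376.3 - 552.4 + 1001.5 = 1008.1
Secondary income: 83.4 - 124.7 - 218.0 = -259.3
Current account = 2393.8 + 1008.1 + (-259.3) = 3142.6
(Excluded from the current account — financial account: inward foreign direct investment in the manufacturing sector 368.7, acquisition of a foreign subsidiary by a resident firm (outward FDI) 1138.7, domestic pension funds' purchases of foreign equities 308.0, new loans extended by domestic banks to foreign borrowers 507.6, increase in resident deposits held at foreign banks 204.3.)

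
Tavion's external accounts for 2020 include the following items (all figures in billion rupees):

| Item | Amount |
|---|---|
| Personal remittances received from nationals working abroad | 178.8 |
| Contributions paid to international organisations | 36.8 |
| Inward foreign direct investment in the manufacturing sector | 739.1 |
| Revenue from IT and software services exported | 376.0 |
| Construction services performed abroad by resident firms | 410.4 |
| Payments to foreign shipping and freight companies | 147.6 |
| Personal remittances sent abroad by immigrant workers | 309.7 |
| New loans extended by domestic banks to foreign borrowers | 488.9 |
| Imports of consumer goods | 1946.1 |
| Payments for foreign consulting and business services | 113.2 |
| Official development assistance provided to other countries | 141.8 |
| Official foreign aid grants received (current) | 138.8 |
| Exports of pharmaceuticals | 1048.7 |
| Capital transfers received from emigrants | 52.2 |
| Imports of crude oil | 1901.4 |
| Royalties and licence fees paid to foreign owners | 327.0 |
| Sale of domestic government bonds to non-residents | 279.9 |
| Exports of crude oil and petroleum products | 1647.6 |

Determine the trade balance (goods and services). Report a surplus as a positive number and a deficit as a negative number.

Goods: -1946.1 + 1048.7 + 1647.6 - 1901.4 = -1151.2
Services: -147.6 - 327.0 - 113.2 + 410.4 + 376.0 = 198.6
Trade balance = -1151.2 + 198.6 = -952.6
(Excluded from the trade balance — secondary income: personal remittances received from nationals working abroad 178.8, contributions paid to international organisations 36.8, personal remittances sent abroad by immigrant workers 309.7, official development assistance provided to other countries 141.8, official foreign aid grants received (current) 138.8; financial account: inward foreign direct investment in the manufacturing sector 739.1, new loans extended by domestic banks to foreign borrowers 488.9, sale of domestic government bonds to non-residents 279.9; capital account: capital transfers received from emigrants 52.2.)

-952.6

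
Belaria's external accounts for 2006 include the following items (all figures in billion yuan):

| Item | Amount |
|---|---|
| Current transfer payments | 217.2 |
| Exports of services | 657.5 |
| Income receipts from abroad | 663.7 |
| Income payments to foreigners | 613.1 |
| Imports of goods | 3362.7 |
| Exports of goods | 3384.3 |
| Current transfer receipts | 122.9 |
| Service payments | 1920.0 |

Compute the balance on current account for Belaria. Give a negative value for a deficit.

-1284.6

Goods balance = 3384.3 - 3362.7 = 21.6
Services balance = 657.5 - 1920.0 = -1262.5
Trade balance (goods + services) = 21.6 + (-1262.5) = -1240.9
Net primary income = 663.7 - 613.1 = 50.6
Net secondary income = 122.9 - 217.2 = -94.3
Current account = -1240.9 + 50.6 + (-94.3) = -1284.6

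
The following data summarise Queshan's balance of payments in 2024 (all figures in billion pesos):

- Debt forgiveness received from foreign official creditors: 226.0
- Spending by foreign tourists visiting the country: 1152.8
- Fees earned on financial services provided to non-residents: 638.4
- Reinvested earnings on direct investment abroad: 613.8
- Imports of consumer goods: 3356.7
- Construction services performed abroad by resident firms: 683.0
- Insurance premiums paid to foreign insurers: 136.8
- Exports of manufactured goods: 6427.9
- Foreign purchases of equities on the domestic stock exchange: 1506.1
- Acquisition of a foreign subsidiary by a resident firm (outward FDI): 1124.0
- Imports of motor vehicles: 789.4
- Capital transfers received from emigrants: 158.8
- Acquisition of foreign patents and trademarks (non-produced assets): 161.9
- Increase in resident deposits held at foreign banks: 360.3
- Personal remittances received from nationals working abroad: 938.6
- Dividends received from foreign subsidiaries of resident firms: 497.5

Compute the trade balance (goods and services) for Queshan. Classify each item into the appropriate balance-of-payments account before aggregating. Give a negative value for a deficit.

Goods: -789.4 - 3356.7 + 6427.9 = 2281.8
Services: 638.4 + 1152.8 - 136.8 + 683.0 = 2337.4
Trade balance = 2281.8 + 2337.4 = 4619.2
(Excluded from the trade balance — capital account: debt forgiveness received from foreign official creditors 226.0, capital transfers received from emigrants 158.8, acquisition of foreign patents and trademarks (non-produced assets) 161.9; primary income: reinvested earnings on direct investment abroad 613.8, dividends received from foreign subsidiaries of resident firms 497.5; financial account: foreign purchases of equities on the domestic stock exchange 1506.1, acquisition of a foreign subsidiary by a resident firm (outward FDI) 1124.0, increase in resident deposits held at foreign banks 360.3; secondary income: personal remittances received from nationals working abroad 938.6.)

4619.2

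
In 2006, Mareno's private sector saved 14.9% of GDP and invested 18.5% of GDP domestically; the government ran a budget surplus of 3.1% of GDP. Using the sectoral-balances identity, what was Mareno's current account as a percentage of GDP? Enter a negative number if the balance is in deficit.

By the sectoral-balances identity, CA = (S_private - I) + (T - G).
Private balance = 14.9 - 18.5 = -3.6
Government balance (T - G) = 3.1
CA = -3.6 + 3.1 = -0.5

-0.5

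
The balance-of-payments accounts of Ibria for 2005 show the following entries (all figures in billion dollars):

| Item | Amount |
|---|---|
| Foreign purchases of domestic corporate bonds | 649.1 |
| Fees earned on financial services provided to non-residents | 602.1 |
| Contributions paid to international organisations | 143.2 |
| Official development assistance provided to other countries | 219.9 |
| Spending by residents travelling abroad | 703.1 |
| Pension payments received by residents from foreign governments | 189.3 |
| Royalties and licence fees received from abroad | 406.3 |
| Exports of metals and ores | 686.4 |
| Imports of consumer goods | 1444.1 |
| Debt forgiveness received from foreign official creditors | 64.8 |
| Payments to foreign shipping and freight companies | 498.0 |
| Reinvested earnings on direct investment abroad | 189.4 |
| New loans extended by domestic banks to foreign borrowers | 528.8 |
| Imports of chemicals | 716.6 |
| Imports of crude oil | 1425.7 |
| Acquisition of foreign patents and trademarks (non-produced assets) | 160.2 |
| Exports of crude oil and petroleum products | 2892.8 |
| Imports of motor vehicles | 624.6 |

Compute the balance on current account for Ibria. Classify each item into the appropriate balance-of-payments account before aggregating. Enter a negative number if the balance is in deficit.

-808.9

Goods: -716.6 - 1444.1 - 624.6 - 1425.7 + 686.4 + 2892.8 = -631.8
Services: 602.1 - 498.0 - 703.1 + 406.3 = -192.7
Primary income: 189.4
Secondary income: -143.2 - 219.9 + 189.3 = -173.8
Current account = (-631.8) + (-192.7) + 189.4 + (-173.8) = -808.9
(Excluded from the current account — financial account: foreign purchases of domestic corporate bonds 649.1, new loans extended by domestic banks to foreign borrowers 528.8; capital account: debt forgiveness received from foreign official creditors 64.8, acquisition of foreign patents and trademarks (non-produced assets) 160.2.)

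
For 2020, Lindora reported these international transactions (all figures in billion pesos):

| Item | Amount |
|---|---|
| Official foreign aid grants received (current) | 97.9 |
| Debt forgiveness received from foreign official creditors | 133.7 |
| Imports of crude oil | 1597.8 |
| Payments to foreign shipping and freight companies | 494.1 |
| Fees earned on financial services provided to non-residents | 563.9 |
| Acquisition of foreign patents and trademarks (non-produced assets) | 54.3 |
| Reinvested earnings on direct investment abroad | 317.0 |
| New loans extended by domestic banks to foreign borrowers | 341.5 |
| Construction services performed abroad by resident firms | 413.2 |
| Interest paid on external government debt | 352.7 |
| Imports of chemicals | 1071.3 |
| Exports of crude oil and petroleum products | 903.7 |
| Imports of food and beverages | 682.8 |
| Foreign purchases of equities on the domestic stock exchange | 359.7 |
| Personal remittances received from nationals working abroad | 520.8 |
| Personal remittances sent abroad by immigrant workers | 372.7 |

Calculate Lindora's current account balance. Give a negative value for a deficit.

-1754.9

Goods: -1597.8 - 682.8 - 1071.3 + 903.7 = -2448.2
Services: 563.9 + 413.2 - 494.1 = 483.0
Primary income: 317.0 - 352.7 = -35.7
Secondary income: 520.8 + 97.9 - 372.7 = 246.0
Current account = (-2448.2) + 483.0 + (-35.7) + 246.0 = -1754.9
(Excluded from the current account — capital account: debt forgiveness received from foreign official creditors 133.7, acquisition of foreign patents and trademarks (non-produced assets) 54.3; financial account: new loans extended by domestic banks to foreign borrowers 341.5, foreign purchases of equities on the domestic stock exchange 359.7.)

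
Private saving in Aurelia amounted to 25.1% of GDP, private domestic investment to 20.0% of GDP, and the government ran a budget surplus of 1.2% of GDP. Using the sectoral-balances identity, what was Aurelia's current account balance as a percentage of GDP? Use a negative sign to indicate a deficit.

6.3

By the sectoral-balances identity, CA = (S_private - I) + (T - G).
Private balance = 25.1 - 20.0 = 5.1
Government balance (T - G) = 1.2
CA = 5.1 + 1.2 = 6.3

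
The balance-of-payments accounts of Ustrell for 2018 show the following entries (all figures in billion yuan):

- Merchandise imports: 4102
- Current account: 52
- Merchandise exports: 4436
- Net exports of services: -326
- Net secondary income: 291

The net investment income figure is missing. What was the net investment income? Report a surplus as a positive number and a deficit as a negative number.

-247

Current account = goods balance + services balance + net primary income + net secondary income
Sum of the known components = 299
Net investment income = CA - (known components) = 52 - 299 = -247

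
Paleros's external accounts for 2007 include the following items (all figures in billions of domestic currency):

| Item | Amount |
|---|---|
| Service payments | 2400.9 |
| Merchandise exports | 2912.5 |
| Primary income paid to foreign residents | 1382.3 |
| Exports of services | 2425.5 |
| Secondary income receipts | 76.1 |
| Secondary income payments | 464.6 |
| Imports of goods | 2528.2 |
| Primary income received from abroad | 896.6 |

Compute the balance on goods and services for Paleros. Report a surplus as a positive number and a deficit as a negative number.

408.9

Goods balance = 2912.5 - 2528.2 = 384.3
Services balance = 2425.5 - 2400.9 = 24.6
Trade balance (goods + services) = 384.3 + 24.6 = 408.9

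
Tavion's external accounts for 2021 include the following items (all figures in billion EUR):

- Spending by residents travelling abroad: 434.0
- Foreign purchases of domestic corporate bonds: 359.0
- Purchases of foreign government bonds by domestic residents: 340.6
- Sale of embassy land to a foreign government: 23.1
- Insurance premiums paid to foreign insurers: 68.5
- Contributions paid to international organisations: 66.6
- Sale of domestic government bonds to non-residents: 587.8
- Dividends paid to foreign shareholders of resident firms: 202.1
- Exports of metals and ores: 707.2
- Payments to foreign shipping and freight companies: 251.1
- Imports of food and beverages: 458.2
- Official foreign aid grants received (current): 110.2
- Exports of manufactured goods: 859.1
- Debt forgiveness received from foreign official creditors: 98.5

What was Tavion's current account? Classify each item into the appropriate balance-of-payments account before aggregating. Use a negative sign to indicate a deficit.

Goods: -458.2 + 707.2 + 859.1 = 1108.1
Services: -68.5 - 251.1 - 434.0 = -753.6
Primary income: -202.1
Secondary income: -66.6 + 110.2 = 43.6
Current account = 1108.1 + (-753.6) + (-202.1) + 43.6 = 196.0
(Excluded from the current account — financial account: foreign purchases of domestic corporate bonds 359.0, purchases of foreign government bonds by domestic residents 340.6, sale of domestic government bonds to non-residents 587.8; capital account: sale of embassy land to a foreign government 23.1, debt forgiveness received from foreign official creditors 98.5.)

196.0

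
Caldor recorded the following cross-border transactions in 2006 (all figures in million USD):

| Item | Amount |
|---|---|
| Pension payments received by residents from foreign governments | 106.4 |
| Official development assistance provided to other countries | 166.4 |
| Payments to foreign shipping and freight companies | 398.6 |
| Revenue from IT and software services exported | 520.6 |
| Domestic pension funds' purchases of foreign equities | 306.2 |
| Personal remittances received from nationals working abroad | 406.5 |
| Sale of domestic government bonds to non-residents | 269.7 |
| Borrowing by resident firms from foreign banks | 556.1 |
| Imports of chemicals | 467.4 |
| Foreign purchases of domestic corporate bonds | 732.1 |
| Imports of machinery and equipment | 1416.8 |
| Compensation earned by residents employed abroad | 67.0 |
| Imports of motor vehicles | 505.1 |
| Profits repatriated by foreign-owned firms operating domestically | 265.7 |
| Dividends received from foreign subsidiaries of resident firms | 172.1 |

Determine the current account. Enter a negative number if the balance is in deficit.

-1947.4

Goods: -1416.8 - 467.4 - 505.1 = -2389.3
Services: 520.6 - 398.6 = 122.0
Primary income: -265.7 + 67.0 + 172.1 = -26.6
Secondary income: -166.4 + 106.4 + 406.5 = 346.5
Current account = (-2389.3) + 122.0 + (-26.6) + 346.5 = -1947.4
(Excluded from the current account — financial account: domestic pension funds' purchases of foreign equities 306.2, sale of domestic government bonds to non-residents 269.7, borrowing by resident firms from foreign banks 556.1, foreign purchases of domestic corporate bonds 732.1.)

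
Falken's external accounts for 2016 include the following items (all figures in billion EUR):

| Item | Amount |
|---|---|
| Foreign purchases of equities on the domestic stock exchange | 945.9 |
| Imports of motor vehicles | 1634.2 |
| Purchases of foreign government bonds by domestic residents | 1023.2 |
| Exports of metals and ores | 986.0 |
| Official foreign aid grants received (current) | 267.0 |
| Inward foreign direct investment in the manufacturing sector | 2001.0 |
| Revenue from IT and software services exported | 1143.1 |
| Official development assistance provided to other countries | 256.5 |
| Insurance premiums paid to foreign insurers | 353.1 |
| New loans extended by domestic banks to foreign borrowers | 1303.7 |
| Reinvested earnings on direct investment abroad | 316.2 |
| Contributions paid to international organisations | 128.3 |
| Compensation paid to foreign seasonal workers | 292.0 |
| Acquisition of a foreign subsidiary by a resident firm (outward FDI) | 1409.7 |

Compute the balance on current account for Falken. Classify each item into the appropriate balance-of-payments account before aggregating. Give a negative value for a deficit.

Goods: 986.0 - 1634.2 = -648.2
Services: -353.1 + 1143.1 = 790.0
Primary income: 316.2 - 292.0 = 24.2
Secondary income: -256.5 + 267.0 - 128.3 = -117.8
Current account = (-648.2) + 790.0 + 24.2 + (-117.8) = 48.2
(Excluded from the current account — financial account: foreign purchases of equities on the domestic stock exchange 945.9, purchases of foreign government bonds by domestic residents 1023.2, inward foreign direct investment in the manufacturing sector 2001.0, new loans extended by domestic banks to foreign borrowers 1303.7, acquisition of a foreign subsidiary by a resident firm (outward FDI) 1409.7.)

48.2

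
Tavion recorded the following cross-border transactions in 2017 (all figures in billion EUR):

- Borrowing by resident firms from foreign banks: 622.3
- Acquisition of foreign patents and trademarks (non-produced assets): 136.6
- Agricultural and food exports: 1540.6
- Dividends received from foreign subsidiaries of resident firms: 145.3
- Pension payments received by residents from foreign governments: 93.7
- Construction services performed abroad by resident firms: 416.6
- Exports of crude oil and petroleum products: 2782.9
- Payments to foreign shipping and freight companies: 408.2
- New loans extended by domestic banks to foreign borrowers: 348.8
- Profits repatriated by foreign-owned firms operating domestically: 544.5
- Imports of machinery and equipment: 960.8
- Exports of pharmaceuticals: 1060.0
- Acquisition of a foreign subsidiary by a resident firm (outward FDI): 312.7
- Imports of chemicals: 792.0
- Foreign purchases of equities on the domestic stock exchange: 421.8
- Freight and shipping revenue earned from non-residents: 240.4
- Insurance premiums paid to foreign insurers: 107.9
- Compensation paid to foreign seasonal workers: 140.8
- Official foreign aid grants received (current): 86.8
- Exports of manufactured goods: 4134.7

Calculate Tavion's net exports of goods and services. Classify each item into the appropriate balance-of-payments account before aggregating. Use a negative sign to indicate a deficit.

7906.3

Goods: 2782.9 + 1540.6 + 4134.7 - 960.8 - 792.0 + 1060.0 = 7765.4
Services: -107.9 + 240.4 + 416.6 - 408.2 = 140.9
Trade balance = 7765.4 + 140.9 = 7906.3
(Excluded from the trade balance — financial account: borrowing by resident firms from foreign banks 622.3, new loans extended by domestic banks to foreign borrowers 348.8, acquisition of a foreign subsidiary by a resident firm (outward FDI) 312.7, foreign purchases of equities on the domestic stock exchange 421.8; capital account: acquisition of foreign patents and trademarks (non-produced assets) 136.6; primary income: dividends received from foreign subsidiaries of resident firms 145.3, profits repatriated by foreign-owned firms operating domestically 544.5, compensation paid to foreign seasonal workers 140.8; secondary income: pension payments received by residents from foreign governments 93.7, official foreign aid grants received (current) 86.8.)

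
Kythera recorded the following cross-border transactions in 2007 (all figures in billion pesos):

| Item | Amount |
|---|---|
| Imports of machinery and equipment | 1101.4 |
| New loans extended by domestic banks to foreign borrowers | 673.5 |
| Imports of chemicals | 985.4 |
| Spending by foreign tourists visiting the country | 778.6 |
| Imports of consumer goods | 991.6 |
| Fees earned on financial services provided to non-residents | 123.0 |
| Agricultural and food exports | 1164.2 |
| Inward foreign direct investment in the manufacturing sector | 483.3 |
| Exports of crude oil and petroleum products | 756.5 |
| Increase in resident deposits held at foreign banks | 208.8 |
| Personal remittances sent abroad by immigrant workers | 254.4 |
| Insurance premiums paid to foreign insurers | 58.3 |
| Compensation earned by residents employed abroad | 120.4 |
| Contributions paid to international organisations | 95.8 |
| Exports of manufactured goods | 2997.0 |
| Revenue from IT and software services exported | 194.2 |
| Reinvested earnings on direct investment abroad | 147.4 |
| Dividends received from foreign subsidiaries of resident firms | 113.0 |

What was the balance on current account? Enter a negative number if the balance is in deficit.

2907.4

Goods: -985.4 + 2997.0 + 1164.2 - 1101.4 + 756.5 - 991.6 = 1839.3
Services: 778.6 + 194.2 + 123.0 - 58.3 = 1037.5
Primary income: 147.4 + 120.4 + 113.0 = 380.8
Secondary income: -254.4 - 95.8 = -350.2
Current account = 1839.3 + 1037.5 + 380.8 + (-350.2) = 2907.4
(Excluded from the current account — financial account: new loans extended by domestic banks to foreign borrowers 673.5, inward foreign direct investment in the manufacturing sector 483.3, increase in resident deposits held at foreign banks 208.8.)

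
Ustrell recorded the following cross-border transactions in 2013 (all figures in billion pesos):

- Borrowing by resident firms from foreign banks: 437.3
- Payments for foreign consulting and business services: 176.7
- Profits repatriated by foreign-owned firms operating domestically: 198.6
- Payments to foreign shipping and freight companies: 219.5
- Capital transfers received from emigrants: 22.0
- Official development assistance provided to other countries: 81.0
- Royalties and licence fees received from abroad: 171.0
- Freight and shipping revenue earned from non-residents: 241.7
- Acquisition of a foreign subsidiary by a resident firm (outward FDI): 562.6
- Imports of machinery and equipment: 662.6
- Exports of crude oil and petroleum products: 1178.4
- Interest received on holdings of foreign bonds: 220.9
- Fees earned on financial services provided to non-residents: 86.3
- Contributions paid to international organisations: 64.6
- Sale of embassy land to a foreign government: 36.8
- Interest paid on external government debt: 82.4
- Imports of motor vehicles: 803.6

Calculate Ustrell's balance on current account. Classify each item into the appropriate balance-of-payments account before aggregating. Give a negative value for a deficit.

Goods: -803.6 - 662.6 + 1178.4 = -287.8
Services: 241.7 + 171.0 + 86.3 - 176.7 - 219.5 = 102.8
Primary income: -82.4 - 198.6 + 220.9 = -60.1
Secondary income: -64.6 - 81.0 = -145.6
Current account = (-287.8) + 102.8 + (-60.1) + (-145.6) = -390.7
(Excluded from the current account — financial account: borrowing by resident firms from foreign banks 437.3, acquisition of a foreign subsidiary by a resident firm (outward FDI) 562.6; capital account: capital transfers received from emigrants 22.0, sale of embassy land to a foreign government 36.8.)

-390.7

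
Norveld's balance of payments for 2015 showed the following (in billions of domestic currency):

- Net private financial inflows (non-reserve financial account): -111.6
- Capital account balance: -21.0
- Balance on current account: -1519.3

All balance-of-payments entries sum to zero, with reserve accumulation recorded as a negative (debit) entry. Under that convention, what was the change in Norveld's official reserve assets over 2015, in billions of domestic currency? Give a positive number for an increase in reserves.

-1651.9

Official reserve transactions balance = -((-1519.3) + (-21.0) + (-111.6)) = 1651.9
An accumulation of reserves is recorded as a debit (negative entry), so the change in the stock of reserves is the negative of that balance.
Change in official reserves = -(1651.9) = -1651.9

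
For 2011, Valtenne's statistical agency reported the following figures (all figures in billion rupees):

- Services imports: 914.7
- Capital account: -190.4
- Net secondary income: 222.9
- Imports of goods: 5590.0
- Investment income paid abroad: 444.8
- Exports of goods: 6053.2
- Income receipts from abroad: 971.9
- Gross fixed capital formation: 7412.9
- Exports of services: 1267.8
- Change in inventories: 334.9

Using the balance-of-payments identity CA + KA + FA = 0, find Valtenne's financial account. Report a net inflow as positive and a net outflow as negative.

Goods balance = 6053.2 - 5590.0 = 463.2
Services balance = 1267.8 - 914.7 = 353.1
Trade balance (goods + services) = 463.2 + 353.1 = 816.3
Net primary income = 971.9 - 444.8 = 527.1
Net secondary income = 222.9
Current account = 816.3 + 527.1 + 222.9 = 1566.3
Financial account = -(1566.3 + (-190.4)) = -1375.9

-1375.9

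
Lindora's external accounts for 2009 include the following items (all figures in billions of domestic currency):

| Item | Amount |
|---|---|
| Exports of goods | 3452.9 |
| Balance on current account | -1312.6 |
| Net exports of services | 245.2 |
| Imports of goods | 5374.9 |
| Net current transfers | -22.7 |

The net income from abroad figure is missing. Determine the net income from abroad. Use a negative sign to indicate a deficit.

386.9

Current account = goods balance + services balance + net primary income + net secondary income
Sum of the known components = -1699.5
Net income from abroad = CA - (known components) = -1312.6 - (-1699.5) = 386.9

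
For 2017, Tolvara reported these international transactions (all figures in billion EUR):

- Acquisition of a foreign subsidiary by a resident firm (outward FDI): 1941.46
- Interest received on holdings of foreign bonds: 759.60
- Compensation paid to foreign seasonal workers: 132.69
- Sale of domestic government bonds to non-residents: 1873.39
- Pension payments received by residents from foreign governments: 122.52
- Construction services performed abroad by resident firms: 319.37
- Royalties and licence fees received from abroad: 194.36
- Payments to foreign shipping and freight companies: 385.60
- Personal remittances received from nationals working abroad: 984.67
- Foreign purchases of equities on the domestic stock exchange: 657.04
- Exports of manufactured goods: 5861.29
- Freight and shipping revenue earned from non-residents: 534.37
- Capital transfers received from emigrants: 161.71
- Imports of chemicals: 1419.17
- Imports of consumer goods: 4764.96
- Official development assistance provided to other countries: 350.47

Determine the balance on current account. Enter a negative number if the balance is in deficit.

Goods: -1419.17 + 5861.29 - 4764.96 = -322.84
Services: 194.36 + 534.37 + 319.37 - 385.60 = 662.50
Primary income: 759.60 - 132.69 = 626.91
Secondary income: -350.47 + 122.52 + 984.67 = 756.72
Current account = (-322.84) + 662.50 + 626.91 + 756.72 = 1723.29
(Excluded from the current account — financial account: acquisition of a foreign subsidiary by a resident firm (outward FDI) 1941.46, sale of domestic government bonds to non-residents 1873.39, foreign purchases of equities on the domestic stock exchange 657.04; capital account: capital transfers received from emigrants 161.71.)

1723.29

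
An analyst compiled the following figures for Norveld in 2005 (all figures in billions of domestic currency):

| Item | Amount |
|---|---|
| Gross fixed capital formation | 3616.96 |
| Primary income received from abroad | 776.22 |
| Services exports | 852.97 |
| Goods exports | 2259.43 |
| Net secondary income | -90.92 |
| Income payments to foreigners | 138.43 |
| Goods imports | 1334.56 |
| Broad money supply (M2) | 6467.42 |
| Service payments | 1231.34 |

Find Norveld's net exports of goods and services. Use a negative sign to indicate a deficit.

Goods balance = 2259.43 - 1334.56 = 924.87
Services balance = 852.97 - 1231.34 = -378.37
Trade balance (goods + services) = 924.87 + (-378.37) = 546.50

546.50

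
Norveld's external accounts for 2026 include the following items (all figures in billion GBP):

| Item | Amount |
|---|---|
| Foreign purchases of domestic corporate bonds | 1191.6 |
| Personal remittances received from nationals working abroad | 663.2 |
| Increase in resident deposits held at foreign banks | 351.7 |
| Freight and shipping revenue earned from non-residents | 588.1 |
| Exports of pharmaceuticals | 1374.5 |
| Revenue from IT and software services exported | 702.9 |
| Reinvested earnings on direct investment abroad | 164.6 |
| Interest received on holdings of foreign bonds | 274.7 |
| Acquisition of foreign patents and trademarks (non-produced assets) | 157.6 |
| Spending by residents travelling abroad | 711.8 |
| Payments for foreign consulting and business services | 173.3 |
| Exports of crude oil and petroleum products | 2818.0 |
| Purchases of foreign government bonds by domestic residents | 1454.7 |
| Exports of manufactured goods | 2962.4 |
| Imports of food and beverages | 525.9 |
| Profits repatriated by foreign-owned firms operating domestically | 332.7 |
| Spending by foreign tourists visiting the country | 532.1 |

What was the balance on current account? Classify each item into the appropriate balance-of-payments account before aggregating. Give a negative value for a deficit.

8336.8

Goods: 2818.0 - 525.9 + 2962.4 + 1374.5 = 6629.0
Services: 702.9 - 711.8 + 532.1 - 173.3 + 588.1 = 938.0
Primary income: 164.6 + 274.7 - 332.7 = 106.6
Secondary income: 663.2
Current account = 6629.0 + 938.0 + 106.6 + 663.2 = 8336.8
(Excluded from the current account — financial account: foreign purchases of domestic corporate bonds 1191.6, increase in resident deposits held at foreign banks 351.7, purchases of foreign government bonds by domestic residents 1454.7; capital account: acquisition of foreign patents and trademarks (non-produced assets) 157.6.)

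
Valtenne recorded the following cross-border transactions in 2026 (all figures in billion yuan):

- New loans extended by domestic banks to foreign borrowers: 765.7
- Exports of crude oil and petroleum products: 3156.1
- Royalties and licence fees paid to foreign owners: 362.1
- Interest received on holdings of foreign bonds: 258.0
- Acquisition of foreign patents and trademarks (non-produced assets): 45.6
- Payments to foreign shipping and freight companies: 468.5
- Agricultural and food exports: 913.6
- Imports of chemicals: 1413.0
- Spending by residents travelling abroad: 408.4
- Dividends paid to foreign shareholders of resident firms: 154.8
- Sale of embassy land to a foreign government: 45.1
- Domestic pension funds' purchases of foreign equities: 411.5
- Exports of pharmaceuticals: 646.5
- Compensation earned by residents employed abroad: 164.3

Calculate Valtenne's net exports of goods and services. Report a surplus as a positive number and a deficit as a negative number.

Goods: -1413.0 + 913.6 + 646.5 + 3156.1 = 3303.2
Services: -408.4 - 468.5 - 362.1 = -1239.0
Trade balance = 3303.2 + (-1239.0) = 2064.2
(Excluded from the trade balance — financial account: new loans extended by domestic banks to foreign borrowers 765.7, domestic pension funds' purchases of foreign equities 411.5; primary income: interest received on holdings of foreign bonds 258.0, dividends paid to foreign shareholders of resident firms 154.8, compensation earned by residents employed abroad 164.3; capital account: acquisition of foreign patents and trademarks (non-produced assets) 45.6, sale of embassy land to a foreign government 45.1.)

2064.2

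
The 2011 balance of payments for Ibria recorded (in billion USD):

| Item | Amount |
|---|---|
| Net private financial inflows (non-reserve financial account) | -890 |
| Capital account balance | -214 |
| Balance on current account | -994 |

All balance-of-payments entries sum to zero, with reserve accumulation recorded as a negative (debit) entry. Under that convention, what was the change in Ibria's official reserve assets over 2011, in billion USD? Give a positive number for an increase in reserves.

-2098

Official reserve transactions balance = -((-994) + (-214) + (-890)) = 2098
An accumulation of reserves is recorded as a debit (negative entry), so the change in the stock of reserves is the negative of that balance.
Change in official reserves = -(2098) = -2098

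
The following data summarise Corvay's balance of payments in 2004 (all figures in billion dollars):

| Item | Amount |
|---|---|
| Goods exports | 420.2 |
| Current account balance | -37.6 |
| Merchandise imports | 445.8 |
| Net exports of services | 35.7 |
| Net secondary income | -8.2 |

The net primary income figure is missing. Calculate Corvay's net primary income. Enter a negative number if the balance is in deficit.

Current account = goods balance + services balance + net primary income + net secondary income
Sum of the known components = 1.9
Net primary income = CA - (known components) = -37.6 - 1.9 = -39.5

-39.5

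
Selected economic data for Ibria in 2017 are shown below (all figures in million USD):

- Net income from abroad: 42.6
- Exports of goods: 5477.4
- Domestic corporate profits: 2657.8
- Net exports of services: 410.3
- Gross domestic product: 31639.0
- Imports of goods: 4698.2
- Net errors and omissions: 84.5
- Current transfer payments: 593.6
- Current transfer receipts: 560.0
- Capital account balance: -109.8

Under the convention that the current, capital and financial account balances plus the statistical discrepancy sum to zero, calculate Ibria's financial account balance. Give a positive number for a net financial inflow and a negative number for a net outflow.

-1173.2

Goods balance = 5477.4 - 4698.2 = 779.2
Services balance = 410.3
Trade balance (goods + services) = 779.2 + 410.3 = 1189.5
Net primary income = 42.6
Net secondary income = 560.0 - 593.6 = -33.6
Current account = 1189.5 + 42.6 + (-33.6) = 1198.5
Financial account = -(1198.5 + (-109.8) + 84.5) = -1173.2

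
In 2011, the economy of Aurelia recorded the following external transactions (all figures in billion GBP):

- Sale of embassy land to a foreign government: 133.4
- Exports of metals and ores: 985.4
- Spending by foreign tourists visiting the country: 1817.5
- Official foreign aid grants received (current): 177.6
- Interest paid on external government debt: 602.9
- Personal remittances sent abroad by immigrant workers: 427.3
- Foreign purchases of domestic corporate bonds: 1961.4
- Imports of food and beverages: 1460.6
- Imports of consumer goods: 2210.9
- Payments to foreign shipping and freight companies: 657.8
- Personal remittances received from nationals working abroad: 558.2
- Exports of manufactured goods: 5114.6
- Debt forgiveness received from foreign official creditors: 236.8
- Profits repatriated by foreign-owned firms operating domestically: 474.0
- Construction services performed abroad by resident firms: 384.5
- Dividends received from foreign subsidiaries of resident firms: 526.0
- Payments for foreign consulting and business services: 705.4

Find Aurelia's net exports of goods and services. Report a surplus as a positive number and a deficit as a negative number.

3267.3

Goods: -2210.9 - 1460.6 + 985.4 + 5114.6 = 2428.5
Services: -705.4 - 657.8 + 1817.5 + 384.5 = 838.8
Trade balance = 2428.5 + 838.8 = 3267.3
(Excluded from the trade balance — capital account: sale of embassy land to a foreign government 133.4, debt forgiveness received from foreign official creditors 236.8; secondary income: official foreign aid grants received (current) 177.6, personal remittances sent abroad by immigrant workers 427.3, personal remittances received from nationals working abroad 558.2; primary income: interest paid on external government debt 602.9, profits repatriated by foreign-owned firms operating domestically 474.0, dividends received from foreign subsidiaries of resident firms 526.0; financial account: foreign purchases of domestic corporate bonds 1961.4.)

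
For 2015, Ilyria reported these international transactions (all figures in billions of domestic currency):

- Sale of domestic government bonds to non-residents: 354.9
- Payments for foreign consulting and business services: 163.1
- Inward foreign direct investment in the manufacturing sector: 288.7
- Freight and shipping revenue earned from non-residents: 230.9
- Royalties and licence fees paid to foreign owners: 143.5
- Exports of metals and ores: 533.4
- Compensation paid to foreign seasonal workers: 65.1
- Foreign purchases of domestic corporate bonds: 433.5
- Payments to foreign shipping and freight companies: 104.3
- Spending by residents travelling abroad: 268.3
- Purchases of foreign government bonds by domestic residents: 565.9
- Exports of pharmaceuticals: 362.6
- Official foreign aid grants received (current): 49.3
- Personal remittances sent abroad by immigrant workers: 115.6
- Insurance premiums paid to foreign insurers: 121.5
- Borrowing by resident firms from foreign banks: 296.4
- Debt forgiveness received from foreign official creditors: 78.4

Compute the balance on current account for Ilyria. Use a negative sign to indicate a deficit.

Goods: 533.4 + 362.6 = 896.0
Services: -104.3 + 230.9 - 268.3 - 163.1 - 143.5 - 121.5 = -569.8
Primary income: -65.1
Secondary income: -115.6 + 49.3 = -66.3
Current account = 896.0 + (-569.8) + (-65.1) + (-66.3) = 194.8
(Excluded from the current account — financial account: sale of domestic government bonds to non-residents 354.9, inward foreign direct investment in the manufacturing sector 288.7, foreign purchases of domestic corporate bonds 433.5, purchases of foreign government bonds by domestic residents 565.9, borrowing by resident firms from foreign banks 296.4; capital account: debt forgiveness received from foreign official creditors 78.4.)

194.8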